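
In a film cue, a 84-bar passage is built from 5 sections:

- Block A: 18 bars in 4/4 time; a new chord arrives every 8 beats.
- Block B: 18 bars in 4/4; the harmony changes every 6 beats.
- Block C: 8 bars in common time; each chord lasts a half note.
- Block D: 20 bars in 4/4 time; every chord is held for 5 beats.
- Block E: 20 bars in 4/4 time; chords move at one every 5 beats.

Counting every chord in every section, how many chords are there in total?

A: 18·4 = 72 beats, 72/8 = 9 chords.
B: 18·4 = 72 beats, 72/6 = 12 chords.
C: 8·4 = 32 beats, 32/2 = 16 chords.
D: 20·4 = 80 beats, 80/5 = 16 chords.
E: 20·4 = 80 beats, 80/5 = 16 chords.
Total: 9 + 12 + 16 + 16 + 16 = 69.

69 chords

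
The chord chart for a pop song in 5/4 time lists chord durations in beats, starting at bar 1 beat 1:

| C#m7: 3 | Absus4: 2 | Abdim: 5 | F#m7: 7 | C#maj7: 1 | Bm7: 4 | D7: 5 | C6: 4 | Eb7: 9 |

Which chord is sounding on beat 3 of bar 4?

C#maj7

Beat 3 of bar 4 is beat (4−1)×5 + 3 = 18 overall.
Running totals: C#m7 ends at 3, Absus4 ends at 5, Abdim ends at 10, F#m7 ends at 17, C#maj7 ends at 18.
Beat 18 falls within C#maj7.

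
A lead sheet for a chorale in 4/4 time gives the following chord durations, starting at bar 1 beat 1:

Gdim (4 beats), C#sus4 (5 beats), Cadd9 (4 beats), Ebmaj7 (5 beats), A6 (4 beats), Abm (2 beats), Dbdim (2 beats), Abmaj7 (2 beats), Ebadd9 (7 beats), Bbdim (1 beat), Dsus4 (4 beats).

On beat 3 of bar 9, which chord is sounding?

Beat 3 of bar 9 is beat (9−1)×4 + 3 = 35 overall.
Running totals: Gdim ends at 4, C#sus4 ends at 9, Cadd9 ends at 13, Ebmaj7 ends at 18, A6 ends at 22, Abm ends at 24, Dbdim ends at 26, Abmaj7 ends at 28, Ebadd9 ends at 35.
Beat 35 falls within Ebadd9.

Ebadd9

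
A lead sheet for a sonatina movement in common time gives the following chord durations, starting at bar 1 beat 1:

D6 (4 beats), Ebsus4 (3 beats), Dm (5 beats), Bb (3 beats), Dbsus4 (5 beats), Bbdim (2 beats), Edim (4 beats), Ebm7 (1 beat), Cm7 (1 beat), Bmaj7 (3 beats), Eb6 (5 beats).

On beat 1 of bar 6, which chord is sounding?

Beat 1 of bar 6 is beat (6−1)×4 + 1 = 21 overall.
Running totals: D6 ends at 4, Ebsus4 ends at 7, Dm ends at 12, Bb ends at 15, Dbsus4 ends at 20, Bbdim ends at 22.
Beat 21 falls within Bbdim.

Bbdim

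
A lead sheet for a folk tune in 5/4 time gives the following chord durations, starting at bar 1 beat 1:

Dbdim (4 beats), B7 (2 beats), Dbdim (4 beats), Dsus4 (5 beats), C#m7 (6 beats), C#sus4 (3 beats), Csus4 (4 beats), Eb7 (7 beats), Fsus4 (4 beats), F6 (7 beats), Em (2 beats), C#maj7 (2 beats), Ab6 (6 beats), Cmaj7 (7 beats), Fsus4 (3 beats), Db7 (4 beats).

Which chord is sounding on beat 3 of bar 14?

Beat 3 of bar 14 is beat (14−1)×5 + 3 = 68 overall.
Running totals: Dbdim ends at 4, B7 ends at 6, Dbdim ends at 10, Dsus4 ends at 15, C#m7 ends at 21, C#sus4 ends at 24, Csus4 ends at 28, Eb7 ends at 35, Fsus4 ends at 39, F6 ends at 46, Em ends at 48, C#maj7 ends at 50, Ab6 ends at 56, Cmaj7 ends at 63, Fsus4 ends at 66, Db7 ends at 70.
Beat 68 falls within Db7.

Db7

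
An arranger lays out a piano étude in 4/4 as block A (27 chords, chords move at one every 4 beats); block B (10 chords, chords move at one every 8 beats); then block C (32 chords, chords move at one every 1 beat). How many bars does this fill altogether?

A: 27 × 4 = 108 beats = 27 bars.
B: 10 × 8 = 80 beats = 20 bars.
C: 32 × 1 = 32 beats = 8 bars.
Total: 27 + 20 + 8 = 55 bars.

55 bars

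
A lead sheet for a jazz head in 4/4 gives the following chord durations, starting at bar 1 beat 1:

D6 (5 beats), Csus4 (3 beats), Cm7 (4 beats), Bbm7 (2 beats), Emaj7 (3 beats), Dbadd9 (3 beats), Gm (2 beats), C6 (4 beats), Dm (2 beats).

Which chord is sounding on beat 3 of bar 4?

Emaj7

Beat 3 of bar 4 is beat (4−1)×4 + 3 = 15 overall.
Running totals: D6 ends at 5, Csus4 ends at 8, Cm7 ends at 12, Bbm7 ends at 14, Emaj7 ends at 17.
Beat 15 falls within Emaj7.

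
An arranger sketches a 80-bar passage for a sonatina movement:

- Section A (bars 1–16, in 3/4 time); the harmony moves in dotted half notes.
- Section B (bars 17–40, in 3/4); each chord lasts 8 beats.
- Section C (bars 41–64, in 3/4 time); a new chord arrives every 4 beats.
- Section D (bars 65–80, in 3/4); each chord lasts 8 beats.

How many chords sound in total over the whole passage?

49 chords

A has 48 beats and chords last 3 each, so 16 chords.
B has 72 beats and chords last 8 each, so 9 chords.
C has 72 beats and chords last 4 each, so 18 chords.
D has 48 beats and chords last 8 each, so 6 chords.
Total: 16 + 9 + 18 + 6 = 49.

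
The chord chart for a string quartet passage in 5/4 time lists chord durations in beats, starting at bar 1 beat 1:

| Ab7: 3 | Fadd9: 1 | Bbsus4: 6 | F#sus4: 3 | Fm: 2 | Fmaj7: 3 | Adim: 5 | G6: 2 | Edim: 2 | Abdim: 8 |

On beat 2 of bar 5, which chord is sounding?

Adim

Beat 2 of bar 5 is beat (5−1)×5 + 2 = 22 overall.
Running totals: Ab7 ends at 3, Fadd9 ends at 4, Bbsus4 ends at 10, F#sus4 ends at 13, Fm ends at 15, Fmaj7 ends at 18, Adim ends at 23.
Beat 22 falls within Adim.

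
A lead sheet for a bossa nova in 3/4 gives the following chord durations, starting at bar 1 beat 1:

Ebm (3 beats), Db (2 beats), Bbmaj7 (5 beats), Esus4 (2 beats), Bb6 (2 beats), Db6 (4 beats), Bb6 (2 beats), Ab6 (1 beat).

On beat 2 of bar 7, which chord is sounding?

Beat 2 of bar 7 is beat (7−1)×3 + 2 = 20 overall.
Running totals: Ebm ends at 3, Db ends at 5, Bbmaj7 ends at 10, Esus4 ends at 12, Bb6 ends at 14, Db6 ends at 18, Bb6 ends at 20.
Beat 20 falls within Bb6.

Bb6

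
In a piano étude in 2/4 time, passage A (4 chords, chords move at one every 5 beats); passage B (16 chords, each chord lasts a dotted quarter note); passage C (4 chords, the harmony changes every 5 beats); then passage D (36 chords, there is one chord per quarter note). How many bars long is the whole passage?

50 bars

A: 4 × 5 = 20 beats = 10 bars.
B: 16 × 1.5 = 24 beats = 12 bars.
C: 4 × 5 = 20 beats = 10 bars.
D: 36 × 1 = 36 beats = 18 bars.
Total: 10 + 12 + 10 + 18 = 50 bars.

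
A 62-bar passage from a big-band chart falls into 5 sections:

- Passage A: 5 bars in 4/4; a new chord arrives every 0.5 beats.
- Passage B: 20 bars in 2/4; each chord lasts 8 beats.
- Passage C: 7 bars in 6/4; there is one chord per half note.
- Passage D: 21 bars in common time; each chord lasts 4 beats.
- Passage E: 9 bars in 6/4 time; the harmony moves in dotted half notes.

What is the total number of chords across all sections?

A: 5·4 = 20 beats, 20/0.5 = 40 chords.
B: 20·2 = 40 beats, 40/8 = 5 chords.
C: 7·6 = 42 beats, 42/2 = 21 chords.
D: 21·4 = 84 beats, 84/4 = 21 chords.
E: 9·6 = 54 beats, 54/3 = 18 chords.
Total: 40 + 5 + 21 + 21 + 18 = 105.

105 chords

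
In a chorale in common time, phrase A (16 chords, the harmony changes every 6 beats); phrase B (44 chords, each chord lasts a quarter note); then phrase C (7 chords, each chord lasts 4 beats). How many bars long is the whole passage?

42 bars

A: 16 × 6 = 96 beats = 24 bars.
B: 44 × 1 = 44 beats = 11 bars.
C: 7 × 4 = 28 beats = 7 bars.
Total: 24 + 11 + 7 = 42 bars.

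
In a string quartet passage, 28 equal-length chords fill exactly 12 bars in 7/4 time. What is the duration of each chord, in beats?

12 bars × 7 beats/bar = 84 beats total.
84 beats ÷ 28 chords = 3 beats per chord.
(That is a dotted half note.)

3 beats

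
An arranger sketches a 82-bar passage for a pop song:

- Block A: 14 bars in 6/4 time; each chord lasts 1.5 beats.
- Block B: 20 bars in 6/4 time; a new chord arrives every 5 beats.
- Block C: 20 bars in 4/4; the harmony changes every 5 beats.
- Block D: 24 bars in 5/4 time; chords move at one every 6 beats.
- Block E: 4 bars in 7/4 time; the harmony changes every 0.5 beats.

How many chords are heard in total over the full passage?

A has 84 beats and chords last 1.5 each, so 56 chords.
B has 120 beats and chords last 5 each, so 24 chords.
C has 80 beats and chords last 5 each, so 16 chords.
D has 120 beats and chords last 6 each, so 20 chords.
E has 28 beats and chords last 0.5 each, so 56 chords.
Total: 56 + 24 + 16 + 20 + 56 = 172.

172 chords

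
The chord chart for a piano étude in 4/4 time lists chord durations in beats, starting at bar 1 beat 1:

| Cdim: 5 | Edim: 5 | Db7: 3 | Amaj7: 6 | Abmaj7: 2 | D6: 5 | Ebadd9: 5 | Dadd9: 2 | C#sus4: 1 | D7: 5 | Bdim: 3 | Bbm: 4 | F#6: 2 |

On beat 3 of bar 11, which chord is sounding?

Bbm

Beat 3 of bar 11 is beat (11−1)×4 + 3 = 43 overall.
Running totals: Cdim ends at 5, Edim ends at 10, Db7 ends at 13, Amaj7 ends at 19, Abmaj7 ends at 21, D6 ends at 26, Ebadd9 ends at 31, Dadd9 ends at 33, C#sus4 ends at 34, D7 ends at 39, Bdim ends at 42, Bbm ends at 46.
Beat 43 falls within Bbm.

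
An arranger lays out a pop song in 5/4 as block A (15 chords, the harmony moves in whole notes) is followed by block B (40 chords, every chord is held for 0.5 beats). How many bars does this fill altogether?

16 bars

A: 15 × 4 = 60 beats = 12 bars.
B: 40 × 0.5 = 20 beats = 4 bars.
Total: 12 + 4 = 16 bars.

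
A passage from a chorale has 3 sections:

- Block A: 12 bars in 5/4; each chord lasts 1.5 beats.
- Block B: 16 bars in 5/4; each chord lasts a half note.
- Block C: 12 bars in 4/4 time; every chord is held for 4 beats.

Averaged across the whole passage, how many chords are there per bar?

2.3 chords per bar

A: 12 × 5 = 60 beats ÷ 1.5 = 40 chords.
B: 16 × 5 = 80 beats ÷ 2 = 40 chords.
C: 12 × 4 = 48 beats ÷ 4 = 12 chords.
Overall: 92 chords over 40 bars → 92/40 = 2.3 chords per bar.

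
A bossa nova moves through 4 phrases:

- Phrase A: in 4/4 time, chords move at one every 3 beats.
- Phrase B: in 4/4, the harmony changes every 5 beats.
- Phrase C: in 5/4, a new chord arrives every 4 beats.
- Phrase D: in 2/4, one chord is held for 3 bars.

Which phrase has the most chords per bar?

A: each chord is 3 beats in 4/4, so 4/3 per bar.
B: each chord is 5 beats in 4/4, so 0.8 per bar.
C: each chord is 4 beats in 5/4, so 1.25 per bar.
D: each chord is 6 beats in 2/4, so 1/3 per bar.
Fastest is A at 4/3 chords/bar.

Phrase A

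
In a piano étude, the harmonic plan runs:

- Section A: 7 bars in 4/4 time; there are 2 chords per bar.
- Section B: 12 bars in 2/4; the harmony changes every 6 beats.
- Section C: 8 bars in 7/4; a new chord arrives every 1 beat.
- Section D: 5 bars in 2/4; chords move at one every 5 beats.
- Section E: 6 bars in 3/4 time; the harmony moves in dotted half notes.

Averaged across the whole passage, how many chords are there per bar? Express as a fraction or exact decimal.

A: 7 × 4 = 28 beats ÷ 2 = 14 chords.
B: 12 × 2 = 24 beats ÷ 6 = 4 chords.
C: 8 × 7 = 56 beats ÷ 1 = 56 chords.
D: 5 × 2 = 10 beats ÷ 5 = 2 chords.
E: 6 × 3 = 18 beats ÷ 3 = 6 chords.
Overall: 82 chords over 38 bars → 82/38 = 41/19 chords per bar.

41/19 chords per bar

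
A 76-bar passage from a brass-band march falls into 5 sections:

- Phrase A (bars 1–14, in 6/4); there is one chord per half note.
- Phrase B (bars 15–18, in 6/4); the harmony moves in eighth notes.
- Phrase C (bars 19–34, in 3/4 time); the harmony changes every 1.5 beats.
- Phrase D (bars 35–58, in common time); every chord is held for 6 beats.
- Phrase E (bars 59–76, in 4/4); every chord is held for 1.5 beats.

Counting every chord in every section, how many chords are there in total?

A: 14 bars × 6 beats = 84 beats; 2 beats/chord → 42 chords.
B: 4 bars × 6 beats = 24 beats; 0.5 beats/chord → 48 chords.
C: 16 bars × 3 beats = 48 beats; 1.5 beats/chord → 32 chords.
D: 24 bars × 4 beats = 96 beats; 6 beats/chord → 16 chords.
E: 18 bars × 4 beats = 72 beats; 1.5 beats/chord → 48 chords.
Total: 42 + 48 + 32 + 16 + 48 = 186.

186 chords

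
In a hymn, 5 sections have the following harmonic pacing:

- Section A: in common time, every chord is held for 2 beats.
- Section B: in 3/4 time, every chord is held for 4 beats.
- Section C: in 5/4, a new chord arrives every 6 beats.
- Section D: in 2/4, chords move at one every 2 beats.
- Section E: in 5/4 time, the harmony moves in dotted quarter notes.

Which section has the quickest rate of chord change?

A: each chord is 2 beats in 4/4, so 2 per bar.
B: each chord is 4 beats in 3/4, so 0.75 per bar.
C: each chord is 6 beats in 5/4, so 5/6 per bar.
D: each chord is 2 beats in 2/4, so 1 per bar.
E: each chord is 1.5 beats in 5/4, so 10/3 per bar.
Fastest is E at 10/3 chords/bar.

Section E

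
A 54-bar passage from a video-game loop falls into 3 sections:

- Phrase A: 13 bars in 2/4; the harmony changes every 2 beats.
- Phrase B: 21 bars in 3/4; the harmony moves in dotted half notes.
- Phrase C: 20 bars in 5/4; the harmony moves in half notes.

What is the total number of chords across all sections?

A has 26 beats and chords last 2 each, so 13 chords.
B has 63 beats and chords last 3 each, so 21 chords.
C has 100 beats and chords last 2 each, so 50 chords.
Total: 13 + 21 + 50 = 84.

84 chords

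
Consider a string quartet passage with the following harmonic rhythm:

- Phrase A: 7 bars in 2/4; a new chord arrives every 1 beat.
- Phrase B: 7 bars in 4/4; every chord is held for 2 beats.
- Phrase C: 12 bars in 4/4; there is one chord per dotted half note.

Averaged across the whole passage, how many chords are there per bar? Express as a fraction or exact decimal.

A: 7 × 2 = 14 beats ÷ 1 = 14 chords.
B: 7 × 4 = 28 beats ÷ 2 = 14 chords.
C: 12 × 4 = 48 beats ÷ 3 = 16 chords.
Overall: 44 chords over 26 bars → 44/26 = 22/13 chords per bar.

22/13 chords per bar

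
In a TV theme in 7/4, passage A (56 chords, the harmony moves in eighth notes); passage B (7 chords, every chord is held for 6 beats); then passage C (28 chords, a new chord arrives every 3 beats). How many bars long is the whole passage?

22 bars

A: 56 × 0.5 = 28 beats = 4 bars.
B: 7 × 6 = 42 beats = 6 bars.
C: 28 × 3 = 84 beats = 12 bars.
Total: 4 + 6 + 12 = 22 bars.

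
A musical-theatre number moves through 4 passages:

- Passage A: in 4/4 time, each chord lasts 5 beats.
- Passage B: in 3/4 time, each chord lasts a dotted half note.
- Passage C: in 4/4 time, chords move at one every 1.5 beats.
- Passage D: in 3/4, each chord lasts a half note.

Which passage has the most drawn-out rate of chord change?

Passage A

A: 4/5 = 0.8 chords/bar.
B: 3/3 = 1 chord/bar.
C: 4/1.5 = 8/3 chords/bar.
D: 3/2 = 1.5 chords/bar.
Slowest is A at 0.8 chords/bar.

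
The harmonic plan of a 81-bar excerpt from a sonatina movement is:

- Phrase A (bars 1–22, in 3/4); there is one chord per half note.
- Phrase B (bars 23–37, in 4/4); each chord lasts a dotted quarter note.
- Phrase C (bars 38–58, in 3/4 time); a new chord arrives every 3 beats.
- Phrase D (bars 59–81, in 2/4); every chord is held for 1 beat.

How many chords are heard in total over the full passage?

140 chords

A has 66 beats and chords last 2 each, so 33 chords.
B has 60 beats and chords last 1.5 each, so 40 chords.
C has 63 beats and chords last 3 each, so 21 chords.
D has 46 beats and chords last 1 each, so 46 chords.
Total: 33 + 40 + 21 + 46 = 140.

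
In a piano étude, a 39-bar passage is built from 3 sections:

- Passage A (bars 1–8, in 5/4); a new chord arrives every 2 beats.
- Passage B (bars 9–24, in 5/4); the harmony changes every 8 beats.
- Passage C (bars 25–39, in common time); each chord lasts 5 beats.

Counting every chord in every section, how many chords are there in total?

42 chords

A: 8 bars × 5 beats = 40 beats; 2 beats/chord → 20 chords.
B: 16 bars × 5 beats = 80 beats; 8 beats/chord → 10 chords.
C: 15 bars × 4 beats = 60 beats; 5 beats/chord → 12 chords.
Total: 20 + 10 + 12 = 42.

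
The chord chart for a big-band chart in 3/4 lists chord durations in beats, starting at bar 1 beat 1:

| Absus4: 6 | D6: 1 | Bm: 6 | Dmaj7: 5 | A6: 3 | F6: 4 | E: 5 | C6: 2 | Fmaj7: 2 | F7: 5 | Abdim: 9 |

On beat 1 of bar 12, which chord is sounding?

Fmaj7

Beat 1 of bar 12 is beat (12−1)×3 + 1 = 34 overall.
Running totals: Absus4 ends at 6, D6 ends at 7, Bm ends at 13, Dmaj7 ends at 18, A6 ends at 21, F6 ends at 25, E ends at 30, C6 ends at 32, Fmaj7 ends at 34.
Beat 34 falls within Fmaj7.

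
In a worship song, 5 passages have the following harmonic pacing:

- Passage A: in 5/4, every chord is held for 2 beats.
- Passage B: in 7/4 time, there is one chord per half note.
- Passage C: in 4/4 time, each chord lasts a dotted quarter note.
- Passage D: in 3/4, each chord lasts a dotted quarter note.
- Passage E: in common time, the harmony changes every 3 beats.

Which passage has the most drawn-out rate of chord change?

A: each chord is 2 beats in 5/4, so 2.5 per bar.
B: each chord is 2 beats in 7/4, so 3.5 per bar.
C: each chord is 1.5 beats in 4/4, so 8/3 per bar.
D: each chord is 1.5 beats in 3/4, so 2 per bar.
E: each chord is 3 beats in 4/4, so 4/3 per bar.
Slowest is E at 4/3 chords/bar.

Passage E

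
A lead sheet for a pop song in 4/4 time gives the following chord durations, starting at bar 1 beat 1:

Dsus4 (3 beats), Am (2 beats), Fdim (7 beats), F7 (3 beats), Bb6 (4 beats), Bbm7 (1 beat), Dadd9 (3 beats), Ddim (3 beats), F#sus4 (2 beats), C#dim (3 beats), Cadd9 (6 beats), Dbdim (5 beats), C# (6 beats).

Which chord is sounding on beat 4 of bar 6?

Beat 4 of bar 6 is beat (6−1)×4 + 4 = 24 overall.
Running totals: Dsus4 ends at 3, Am ends at 5, Fdim ends at 12, F7 ends at 15, Bb6 ends at 19, Bbm7 ends at 20, Dadd9 ends at 23, Ddim ends at 26.
Beat 24 falls within Ddim.

Ddim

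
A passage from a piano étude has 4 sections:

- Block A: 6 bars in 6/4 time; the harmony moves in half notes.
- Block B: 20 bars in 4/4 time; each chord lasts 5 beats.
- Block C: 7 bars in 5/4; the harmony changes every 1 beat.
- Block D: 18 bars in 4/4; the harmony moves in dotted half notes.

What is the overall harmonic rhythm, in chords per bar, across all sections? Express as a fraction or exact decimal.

A: 6 × 6 = 36 beats ÷ 2 = 18 chords.
B: 20 × 4 = 80 beats ÷ 5 = 16 chords.
C: 7 × 5 = 35 beats ÷ 1 = 35 chords.
D: 18 × 4 = 72 beats ÷ 3 = 24 chords.
Overall: 93 chords over 51 bars → 93/51 = 31/17 chords per bar.

31/17 chords per bar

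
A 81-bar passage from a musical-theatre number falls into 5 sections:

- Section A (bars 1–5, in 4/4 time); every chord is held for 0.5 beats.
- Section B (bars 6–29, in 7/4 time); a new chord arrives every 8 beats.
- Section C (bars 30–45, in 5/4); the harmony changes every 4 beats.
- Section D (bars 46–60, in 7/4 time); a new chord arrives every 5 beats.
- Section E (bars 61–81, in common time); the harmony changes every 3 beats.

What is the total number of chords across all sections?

A: 5·4 = 20 beats, 20/0.5 = 40 chords.
B: 24·7 = 168 beats, 168/8 = 21 chords.
C: 16·5 = 80 beats, 80/4 = 20 chords.
D: 15·7 = 105 beats, 105/5 = 21 chords.
E: 21·4 = 84 beats, 84/3 = 28 chords.
Total: 40 + 21 + 20 + 21 + 28 = 130.

130 chords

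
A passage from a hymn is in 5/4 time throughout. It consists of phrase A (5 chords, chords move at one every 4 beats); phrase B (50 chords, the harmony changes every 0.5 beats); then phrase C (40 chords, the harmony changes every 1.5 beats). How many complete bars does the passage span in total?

21 bars

A: 5 × 4 = 20 beats = 4 bars.
B: 50 × 0.5 = 25 beats = 5 bars.
C: 40 × 1.5 = 60 beats = 12 bars.
Total: 4 + 5 + 12 = 21 bars.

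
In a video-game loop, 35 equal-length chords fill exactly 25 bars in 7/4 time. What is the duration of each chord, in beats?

5 beats

25 bars × 7 beats/bar = 175 beats total.
175 beats ÷ 35 chords = 5 beats per chord.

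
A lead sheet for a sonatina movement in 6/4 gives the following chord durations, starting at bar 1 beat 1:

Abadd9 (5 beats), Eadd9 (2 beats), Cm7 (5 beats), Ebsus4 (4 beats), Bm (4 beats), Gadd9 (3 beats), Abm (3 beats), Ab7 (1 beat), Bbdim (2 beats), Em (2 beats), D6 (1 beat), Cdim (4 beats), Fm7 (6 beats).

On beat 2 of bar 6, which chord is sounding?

Beat 2 of bar 6 is beat (6−1)×6 + 2 = 32 overall.
Running totals: Abadd9 ends at 5, Eadd9 ends at 7, Cm7 ends at 12, Ebsus4 ends at 16, Bm ends at 20, Gadd9 ends at 23, Abm ends at 26, Ab7 ends at 27, Bbdim ends at 29, Em ends at 31, D6 ends at 32.
Beat 32 falls within D6.

D6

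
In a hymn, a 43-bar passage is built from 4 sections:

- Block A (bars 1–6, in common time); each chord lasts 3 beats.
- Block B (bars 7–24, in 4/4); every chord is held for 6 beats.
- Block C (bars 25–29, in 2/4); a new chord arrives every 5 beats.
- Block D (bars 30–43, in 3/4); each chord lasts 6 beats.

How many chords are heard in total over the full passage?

29 chords

A: 6·4 = 24 beats, 24/3 = 8 chords.
B: 18·4 = 72 beats, 72/6 = 12 chords.
C: 5·2 = 10 beats, 10/5 = 2 chords.
D: 14·3 = 42 beats, 42/6 = 7 chords.
Total: 8 + 12 + 2 + 7 = 29.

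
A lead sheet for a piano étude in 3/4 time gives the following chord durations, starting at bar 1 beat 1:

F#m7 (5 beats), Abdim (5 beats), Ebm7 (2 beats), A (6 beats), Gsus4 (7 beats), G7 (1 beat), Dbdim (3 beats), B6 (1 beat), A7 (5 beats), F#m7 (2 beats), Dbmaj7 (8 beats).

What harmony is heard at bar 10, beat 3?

B6

Beat 3 of bar 10 is beat (10−1)×3 + 3 = 30 overall.
Running totals: F#m7 ends at 5, Abdim ends at 10, Ebm7 ends at 12, A ends at 18, Gsus4 ends at 25, G7 ends at 26, Dbdim ends at 29, B6 ends at 30.
Beat 30 falls within B6.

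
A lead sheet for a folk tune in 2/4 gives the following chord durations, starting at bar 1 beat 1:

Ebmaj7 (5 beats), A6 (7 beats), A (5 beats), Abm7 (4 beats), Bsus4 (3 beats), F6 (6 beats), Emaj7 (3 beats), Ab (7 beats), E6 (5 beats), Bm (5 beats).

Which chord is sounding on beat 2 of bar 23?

Bm

Beat 2 of bar 23 is beat (23−1)×2 + 2 = 46 overall.
Running totals: Ebmaj7 ends at 5, A6 ends at 12, A ends at 17, Abm7 ends at 21, Bsus4 ends at 24, F6 ends at 30, Emaj7 ends at 33, Ab ends at 40, E6 ends at 45, Bm ends at 50.
Beat 46 falls within Bm.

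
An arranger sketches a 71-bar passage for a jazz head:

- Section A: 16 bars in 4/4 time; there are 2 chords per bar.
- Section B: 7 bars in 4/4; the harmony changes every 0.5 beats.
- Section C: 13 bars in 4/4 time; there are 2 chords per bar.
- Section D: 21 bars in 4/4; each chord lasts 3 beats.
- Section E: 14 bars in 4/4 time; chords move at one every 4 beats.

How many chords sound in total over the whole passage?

156 chords

A: 16 bars × 4 beats = 64 beats; 2 beats/chord → 32 chords.
B: 7 bars × 4 beats = 28 beats; 0.5 beats/chord → 56 chords.
C: 13 bars × 4 beats = 52 beats; 2 beats/chord → 26 chords.
D: 21 bars × 4 beats = 84 beats; 3 beats/chord → 28 chords.
E: 14 bars × 4 beats = 56 beats; 4 beats/chord → 14 chords.
Total: 32 + 56 + 26 + 28 + 14 = 156.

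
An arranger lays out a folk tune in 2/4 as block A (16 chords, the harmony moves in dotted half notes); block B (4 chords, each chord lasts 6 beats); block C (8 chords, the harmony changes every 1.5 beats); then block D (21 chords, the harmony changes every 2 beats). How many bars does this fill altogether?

A: 16 × 3 = 48 beats = 24 bars.
B: 4 × 6 = 24 beats = 12 bars.
C: 8 × 1.5 = 12 beats = 6 bars.
D: 21 × 2 = 42 beats = 21 bars.
Total: 24 + 12 + 6 + 21 = 63 bars.

63 bars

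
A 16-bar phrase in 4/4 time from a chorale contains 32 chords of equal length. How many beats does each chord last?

16 bars × 4 beats/bar = 64 beats total.
64 beats ÷ 32 chords = 2 beats per chord.
(That is a half note.)

2 beats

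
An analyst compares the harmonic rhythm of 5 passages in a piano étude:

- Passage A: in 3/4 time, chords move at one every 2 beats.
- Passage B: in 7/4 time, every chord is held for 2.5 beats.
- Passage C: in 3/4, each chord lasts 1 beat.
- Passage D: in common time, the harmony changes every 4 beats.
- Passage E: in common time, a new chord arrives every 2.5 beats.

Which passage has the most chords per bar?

Passage C

A: 3/2 = 1.5 chords/bar.
B: 7/2.5 = 2.8 chords/bar.
C: 3/1 = 3 chords/bar.
D: 4/4 = 1 chord/bar.
E: 4/2.5 = 1.6 chords/bar.
Fastest is C at 3 chords/bar.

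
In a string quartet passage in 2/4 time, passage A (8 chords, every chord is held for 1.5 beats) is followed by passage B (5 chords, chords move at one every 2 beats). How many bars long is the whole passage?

11 bars

A: 8 × 1.5 = 12 beats = 6 bars.
B: 5 × 2 = 10 beats = 5 bars.
Total: 6 + 5 = 11 bars.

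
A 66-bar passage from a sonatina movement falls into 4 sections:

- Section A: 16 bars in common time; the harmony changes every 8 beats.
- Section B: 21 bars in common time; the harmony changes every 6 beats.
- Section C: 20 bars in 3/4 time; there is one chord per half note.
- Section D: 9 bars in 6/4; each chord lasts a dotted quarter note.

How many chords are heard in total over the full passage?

88 chords

A: 16·4 = 64 beats, 64/8 = 8 chords.
B: 21·4 = 84 beats, 84/6 = 14 chords.
C: 20·3 = 60 beats, 60/2 = 30 chords.
D: 9·6 = 54 beats, 54/1.5 = 36 chords.
Total: 8 + 14 + 30 + 36 = 88.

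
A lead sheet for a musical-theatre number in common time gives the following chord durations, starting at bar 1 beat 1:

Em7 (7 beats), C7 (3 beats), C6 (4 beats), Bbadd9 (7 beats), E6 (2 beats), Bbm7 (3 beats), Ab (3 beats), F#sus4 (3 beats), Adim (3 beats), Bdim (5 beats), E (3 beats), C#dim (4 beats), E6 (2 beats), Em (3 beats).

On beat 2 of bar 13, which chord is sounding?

Beat 2 of bar 13 is beat (13−1)×4 + 2 = 50 overall.
Running totals: Em7 ends at 7, C7 ends at 10, C6 ends at 14, Bbadd9 ends at 21, E6 ends at 23, Bbm7 ends at 26, Ab ends at 29, F#sus4 ends at 32, Adim ends at 35, Bdim ends at 40, E ends at 43, C#dim ends at 47, E6 ends at 49, Em ends at 52.
Beat 50 falls within Em.

Em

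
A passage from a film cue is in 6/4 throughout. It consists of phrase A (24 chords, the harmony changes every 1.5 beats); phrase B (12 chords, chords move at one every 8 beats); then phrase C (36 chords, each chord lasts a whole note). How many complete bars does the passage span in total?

46 bars

A: 24 × 1.5 = 36 beats = 6 bars.
B: 12 × 8 = 96 beats = 16 bars.
C: 36 × 4 = 144 beats = 24 bars.
Total: 6 + 16 + 24 = 46 bars.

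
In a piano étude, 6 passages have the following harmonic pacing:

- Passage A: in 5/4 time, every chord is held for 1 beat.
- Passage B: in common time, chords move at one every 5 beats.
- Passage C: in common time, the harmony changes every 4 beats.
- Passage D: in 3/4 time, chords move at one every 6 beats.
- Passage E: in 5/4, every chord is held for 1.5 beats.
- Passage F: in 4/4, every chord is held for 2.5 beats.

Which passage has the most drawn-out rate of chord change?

Passage D

A: 5 beats/bar ÷ 1 beat/chord = 5 chords/bar.
B: 4 beats/bar ÷ 5 beats/chord = 0.8 chords/bar.
C: 4 beats/bar ÷ 4 beats/chord = 1 chord/bar.
D: 3 beats/bar ÷ 6 beats/chord = 0.5 chords/bar.
E: 5 beats/bar ÷ 1.5 beats/chord = 10/3 chords/bar.
F: 4 beats/bar ÷ 2.5 beats/chord = 1.6 chords/bar.
Slowest is D at 0.5 chords/bar.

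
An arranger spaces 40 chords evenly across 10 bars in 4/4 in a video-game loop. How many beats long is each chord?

10 bars × 4 beats/bar = 40 beats total.
40 beats ÷ 40 chords = 1 beats per chord.
(That is a quarter note.)

1 beat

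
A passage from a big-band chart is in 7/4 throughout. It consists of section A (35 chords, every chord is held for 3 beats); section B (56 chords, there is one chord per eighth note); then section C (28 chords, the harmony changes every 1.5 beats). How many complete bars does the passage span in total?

25 bars

A: 35 × 3 = 105 beats = 15 bars.
B: 56 × 0.5 = 28 beats = 4 bars.
C: 28 × 1.5 = 42 beats = 6 bars.
Total: 15 + 4 + 6 = 25 bars.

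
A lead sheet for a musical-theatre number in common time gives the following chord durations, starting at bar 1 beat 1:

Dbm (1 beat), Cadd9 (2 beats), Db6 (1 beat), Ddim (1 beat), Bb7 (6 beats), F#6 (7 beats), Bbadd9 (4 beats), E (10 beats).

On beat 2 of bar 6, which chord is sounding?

Bbadd9

Beat 2 of bar 6 is beat (6−1)×4 + 2 = 22 overall.
Running totals: Dbm ends at 1, Cadd9 ends at 3, Db6 ends at 4, Ddim ends at 5, Bb7 ends at 11, F#6 ends at 18, Bbadd9 ends at 22.
Beat 22 falls within Bbadd9.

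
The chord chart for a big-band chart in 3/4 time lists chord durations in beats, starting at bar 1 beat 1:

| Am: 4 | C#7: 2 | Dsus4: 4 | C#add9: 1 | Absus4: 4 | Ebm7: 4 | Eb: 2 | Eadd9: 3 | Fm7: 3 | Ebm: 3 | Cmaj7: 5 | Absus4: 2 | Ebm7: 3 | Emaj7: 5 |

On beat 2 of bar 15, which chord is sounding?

Beat 2 of bar 15 is beat (15−1)×3 + 2 = 44 overall.
Running totals: Am ends at 4, C#7 ends at 6, Dsus4 ends at 10, C#add9 ends at 11, Absus4 ends at 15, Ebm7 ends at 19, Eb ends at 21, Eadd9 ends at 24, Fm7 ends at 27, Ebm ends at 30, Cmaj7 ends at 35, Absus4 ends at 37, Ebm7 ends at 40, Emaj7 ends at 45.
Beat 44 falls within Emaj7.

Emaj7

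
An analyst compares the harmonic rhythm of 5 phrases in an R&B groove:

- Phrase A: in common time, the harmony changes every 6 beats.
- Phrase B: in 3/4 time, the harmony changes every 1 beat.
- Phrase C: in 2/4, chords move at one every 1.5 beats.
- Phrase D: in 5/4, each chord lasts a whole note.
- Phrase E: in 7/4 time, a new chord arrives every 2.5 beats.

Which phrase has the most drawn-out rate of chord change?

A: each chord is 6 beats in 4/4, so 2/3 per bar.
B: each chord is 1 beat in 3/4, so 3 per bar.
C: each chord is 1.5 beats in 2/4, so 4/3 per bar.
D: each chord is 4 beats in 5/4, so 1.25 per bar.
E: each chord is 2.5 beats in 7/4, so 2.8 per bar.
Slowest is A at 2/3 chords/bar.

Phrase A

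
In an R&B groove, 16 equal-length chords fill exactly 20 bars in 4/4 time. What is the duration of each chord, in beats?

5 beats

20 bars × 4 beats/bar = 80 beats total.
80 beats ÷ 16 chords = 5 beats per chord.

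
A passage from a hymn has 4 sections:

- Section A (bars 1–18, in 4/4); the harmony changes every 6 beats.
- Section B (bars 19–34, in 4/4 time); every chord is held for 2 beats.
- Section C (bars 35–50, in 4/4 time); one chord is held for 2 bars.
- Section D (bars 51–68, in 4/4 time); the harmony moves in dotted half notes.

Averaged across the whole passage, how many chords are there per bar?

A: 18 bars of 4 beats is 72 beats; at 6 beats each that's 12 chords.
B: 16 bars of 4 beats is 64 beats; at 2 beats each that's 32 chords.
C: 16 bars of 4 beats is 64 beats; at 8 beats each that's 8 chords.
D: 18 bars of 4 beats is 72 beats; at 3 beats each that's 24 chords.
Overall: 76 chords over 68 bars → 76/68 = 19/17 chords per bar.

19/17 chords per bar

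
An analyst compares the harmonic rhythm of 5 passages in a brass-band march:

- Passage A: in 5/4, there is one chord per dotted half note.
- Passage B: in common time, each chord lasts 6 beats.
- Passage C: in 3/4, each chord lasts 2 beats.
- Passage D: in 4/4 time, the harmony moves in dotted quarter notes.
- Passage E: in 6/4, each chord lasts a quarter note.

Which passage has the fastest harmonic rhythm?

Passage E

A: 5 beats/bar ÷ 3 beats/chord = 5/3 chords/bar.
B: 4 beats/bar ÷ 6 beats/chord = 2/3 chords/bar.
C: 3 beats/bar ÷ 2 beats/chord = 1.5 chords/bar.
D: 4 beats/bar ÷ 1.5 beats/chord = 8/3 chords/bar.
E: 6 beats/bar ÷ 1 beat/chord = 6 chords/bar.
Fastest is E at 6 chords/bar.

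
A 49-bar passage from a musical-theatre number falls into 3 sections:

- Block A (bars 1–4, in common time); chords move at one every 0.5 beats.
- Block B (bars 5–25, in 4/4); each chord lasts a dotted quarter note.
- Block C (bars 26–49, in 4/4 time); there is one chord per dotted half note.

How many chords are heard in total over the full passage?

A: 4 bars × 4 beats = 16 beats; 0.5 beats/chord → 32 chords.
B: 21 bars × 4 beats = 84 beats; 1.5 beats/chord → 56 chords.
C: 24 bars × 4 beats = 96 beats; 3 beats/chord → 32 chords.
Total: 32 + 56 + 32 = 120.

120 chords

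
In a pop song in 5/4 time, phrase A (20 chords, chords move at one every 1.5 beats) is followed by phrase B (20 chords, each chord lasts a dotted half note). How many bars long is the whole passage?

A: 20 × 1.5 = 30 beats = 6 bars.
B: 20 × 3 = 60 beats = 12 bars.
Total: 6 + 12 = 18 bars.

18 bars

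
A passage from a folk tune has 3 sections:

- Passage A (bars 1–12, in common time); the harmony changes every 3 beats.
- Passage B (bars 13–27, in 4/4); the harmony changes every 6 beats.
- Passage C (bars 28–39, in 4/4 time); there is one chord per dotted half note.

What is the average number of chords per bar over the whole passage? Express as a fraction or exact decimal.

A: 12 × 4 = 48 beats ÷ 3 = 16 chords.
B: 15 × 4 = 60 beats ÷ 6 = 10 chords.
C: 12 × 4 = 48 beats ÷ 3 = 16 chords.
Overall: 42 chords over 39 bars → 42/39 = 14/13 chords per bar.

14/13 chords per bar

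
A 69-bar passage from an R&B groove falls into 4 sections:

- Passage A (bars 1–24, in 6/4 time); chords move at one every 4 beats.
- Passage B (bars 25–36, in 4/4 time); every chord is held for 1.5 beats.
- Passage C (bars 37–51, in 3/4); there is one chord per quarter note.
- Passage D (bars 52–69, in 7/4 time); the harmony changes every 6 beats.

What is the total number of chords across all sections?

134 chords

A has 144 beats and chords last 4 each, so 36 chords.
B has 48 beats and chords last 1.5 each, so 32 chords.
C has 45 beats and chords last 1 each, so 45 chords.
D has 126 beats and chords last 6 each, so 21 chords.
Total: 36 + 32 + 45 + 21 = 134.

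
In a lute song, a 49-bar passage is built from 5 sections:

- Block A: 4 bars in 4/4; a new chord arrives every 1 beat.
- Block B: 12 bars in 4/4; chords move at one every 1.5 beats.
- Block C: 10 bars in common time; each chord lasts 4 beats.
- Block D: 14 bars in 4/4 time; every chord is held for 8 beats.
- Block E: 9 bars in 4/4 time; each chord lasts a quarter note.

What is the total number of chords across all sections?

A has 16 beats and chords last 1 each, so 16 chords.
B has 48 beats and chords last 1.5 each, so 32 chords.
C has 40 beats and chords last 4 each, so 10 chords.
D has 56 beats and chords last 8 each, so 7 chords.
E has 36 beats and chords last 1 each, so 36 chords.
Total: 16 + 32 + 10 + 7 + 36 = 101.

101 chords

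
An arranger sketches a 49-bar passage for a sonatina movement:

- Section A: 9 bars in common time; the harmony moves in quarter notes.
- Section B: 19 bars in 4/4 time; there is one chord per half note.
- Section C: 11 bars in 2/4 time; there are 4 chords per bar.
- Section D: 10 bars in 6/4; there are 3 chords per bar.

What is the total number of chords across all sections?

148 chords

A: 9·4 = 36 beats, 36/1 = 36 chords.
B: 19·4 = 76 beats, 76/2 = 38 chords.
C: 11·2 = 22 beats, 22/0.5 = 44 chords.
D: 10·6 = 60 beats, 60/2 = 30 chords.
Total: 36 + 38 + 44 + 30 = 148.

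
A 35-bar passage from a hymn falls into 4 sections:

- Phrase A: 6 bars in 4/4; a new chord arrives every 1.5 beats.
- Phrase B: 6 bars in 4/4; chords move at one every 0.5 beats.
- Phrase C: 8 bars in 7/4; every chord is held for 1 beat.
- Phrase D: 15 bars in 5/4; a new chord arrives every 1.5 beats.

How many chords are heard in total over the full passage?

A has 24 beats and chords last 1.5 each, so 16 chords.
B has 24 beats and chords last 0.5 each, so 48 chords.
C has 56 beats and chords last 1 each, so 56 chords.
D has 75 beats and chords last 1.5 each, so 50 chords.
Total: 16 + 48 + 56 + 50 = 170.

170 chords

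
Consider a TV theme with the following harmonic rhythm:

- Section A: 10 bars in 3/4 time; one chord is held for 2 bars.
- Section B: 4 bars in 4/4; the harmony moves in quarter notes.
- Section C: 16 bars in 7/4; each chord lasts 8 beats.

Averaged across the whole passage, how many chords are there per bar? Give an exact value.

A: 10 × 3 = 30 beats ÷ 6 = 5 chords.
B: 4 × 4 = 16 beats ÷ 1 = 16 chords.
C: 16 × 7 = 112 beats ÷ 8 = 14 chords.
Overall: 35 chords over 30 bars → 35/30 = 7/6 chords per bar.

7/6 chords per bar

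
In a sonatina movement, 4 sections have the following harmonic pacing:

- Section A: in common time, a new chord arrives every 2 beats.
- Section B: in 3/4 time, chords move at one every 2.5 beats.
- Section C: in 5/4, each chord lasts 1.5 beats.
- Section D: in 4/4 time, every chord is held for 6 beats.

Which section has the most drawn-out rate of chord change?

A: 4 beats/bar ÷ 2 beats/chord = 2 chords/bar.
B: 3 beats/bar ÷ 2.5 beats/chord = 1.2 chords/bar.
C: 5 beats/bar ÷ 1.5 beats/chord = 10/3 chords/bar.
D: 4 beats/bar ÷ 6 beats/chord = 2/3 chords/bar.
Slowest is D at 2/3 chords/bar.

Section D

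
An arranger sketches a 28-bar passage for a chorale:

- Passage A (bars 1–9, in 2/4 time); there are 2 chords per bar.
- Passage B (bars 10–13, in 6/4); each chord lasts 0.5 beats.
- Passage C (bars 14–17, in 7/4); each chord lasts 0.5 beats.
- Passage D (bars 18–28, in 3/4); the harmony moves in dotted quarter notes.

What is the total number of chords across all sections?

144 chords

A: 9 bars × 2 beats = 18 beats; 1 beat/chord → 18 chords.
B: 4 bars × 6 beats = 24 beats; 0.5 beats/chord → 48 chords.
C: 4 bars × 7 beats = 28 beats; 0.5 beats/chord → 56 chords.
D: 11 bars × 3 beats = 33 beats; 1.5 beats/chord → 22 chords.
Total: 18 + 48 + 56 + 22 = 144.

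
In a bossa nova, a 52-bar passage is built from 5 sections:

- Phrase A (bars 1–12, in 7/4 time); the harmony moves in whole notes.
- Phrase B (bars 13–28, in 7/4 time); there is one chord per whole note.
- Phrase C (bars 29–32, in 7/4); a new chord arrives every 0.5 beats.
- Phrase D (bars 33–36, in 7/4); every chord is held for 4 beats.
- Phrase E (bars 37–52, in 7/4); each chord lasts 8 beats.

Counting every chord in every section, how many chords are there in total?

A: 12·7 = 84 beats, 84/4 = 21 chords.
B: 16·7 = 112 beats, 112/4 = 28 chords.
C: 4·7 = 28 beats, 28/0.5 = 56 chords.
D: 4·7 = 28 beats, 28/4 = 7 chords.
E: 16·7 = 112 beats, 112/8 = 14 chords.
Total: 21 + 28 + 56 + 7 + 14 = 126.

126 chords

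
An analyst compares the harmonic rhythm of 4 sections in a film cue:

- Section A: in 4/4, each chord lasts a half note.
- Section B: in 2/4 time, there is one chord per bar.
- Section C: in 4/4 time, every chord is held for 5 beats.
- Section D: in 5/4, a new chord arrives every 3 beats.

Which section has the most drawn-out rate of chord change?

A: each chord is 2 beats in 4/4, so 2 per bar.
B: each chord is 2 beats in 2/4, so 1 per bar.
C: each chord is 5 beats in 4/4, so 0.8 per bar.
D: each chord is 3 beats in 5/4, so 5/3 per bar.
Slowest is C at 0.8 chords/bar.

Section C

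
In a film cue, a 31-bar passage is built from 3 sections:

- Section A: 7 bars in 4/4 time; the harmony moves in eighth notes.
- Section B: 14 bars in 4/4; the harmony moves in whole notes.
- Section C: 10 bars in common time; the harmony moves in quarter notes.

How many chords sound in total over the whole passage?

110 chords

A: 7 bars × 4 beats = 28 beats; 0.5 beats/chord → 56 chords.
B: 14 bars × 4 beats = 56 beats; 4 beats/chord → 14 chords.
C: 10 bars × 4 beats = 40 beats; 1 beat/chord → 40 chords.
Total: 56 + 14 + 40 = 110.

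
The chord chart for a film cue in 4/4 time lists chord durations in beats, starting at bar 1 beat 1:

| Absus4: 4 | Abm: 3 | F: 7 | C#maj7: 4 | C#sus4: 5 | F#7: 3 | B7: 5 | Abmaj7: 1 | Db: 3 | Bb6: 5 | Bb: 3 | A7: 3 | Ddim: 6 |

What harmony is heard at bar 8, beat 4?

Abmaj7

Beat 4 of bar 8 is beat (8−1)×4 + 4 = 32 overall.
Running totals: Absus4 ends at 4, Abm ends at 7, F ends at 14, C#maj7 ends at 18, C#sus4 ends at 23, F#7 ends at 26, B7 ends at 31, Abmaj7 ends at 32.
Beat 32 falls within Abmaj7.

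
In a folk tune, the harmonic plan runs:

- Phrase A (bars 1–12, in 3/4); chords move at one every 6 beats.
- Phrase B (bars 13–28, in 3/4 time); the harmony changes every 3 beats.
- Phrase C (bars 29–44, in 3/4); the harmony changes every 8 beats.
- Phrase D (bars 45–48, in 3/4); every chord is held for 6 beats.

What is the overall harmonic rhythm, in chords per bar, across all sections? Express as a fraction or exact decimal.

A: 12 × 3 = 36 beats ÷ 6 = 6 chords.
B: 16 × 3 = 48 beats ÷ 3 = 16 chords.
C: 16 × 3 = 48 beats ÷ 8 = 6 chords.
D: 4 × 3 = 12 beats ÷ 6 = 2 chords.
Overall: 30 chords over 48 bars → 30/48 = 0.625 chords per bar.

0.625 chords per bar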